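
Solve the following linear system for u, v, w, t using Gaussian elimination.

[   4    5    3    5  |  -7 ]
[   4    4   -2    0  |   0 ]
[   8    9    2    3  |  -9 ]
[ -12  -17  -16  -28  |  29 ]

(-4, 3, -2, 0)

Forward elimination on [A|b]:
R2 <- R2 - (1)*R1:  [  0  -1  -5  -5   7 ]
R3 <- R3 - (2)*R1:  [  0  -1  -4  -7   5 ]
R4 <- R4 - (-3)*R1:  [   0   -2   -7  -13    8 ]
R3 <- R3 - (1)*R2:  [  0   0   1  -2  -2 ]
R4 <- R4 - (2)*R2:  [  0   0   3  -3  -6 ]
R4 <- R4 - (3)*R3:  [ 0  0  0  3  0 ]
Row echelon form:
[ 4   5   3   5  |  -7 ]
[ 0  -1  -5  -5  |   7 ]
[ 0   0   1  -2  |  -2 ]
[ 0   0   0   3  |   0 ]
Back-substitution:
t = (0) / 3 = 0
w = (-2 - (-2)*(0)) / 1 = -2
v = (7 - (-5)*(-2) - (-5)*(0)) / -1 = 3
u = (-7 - (5)*(3) - (3)*(-2) - (5)*(0)) / 4 = -4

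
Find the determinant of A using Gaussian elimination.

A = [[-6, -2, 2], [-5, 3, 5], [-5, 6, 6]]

Forward elimination:
R2 <- R2 - (5/6)*R1:  [    0  14/3  10/3 ]
R3 <- R3 - (5/6)*R1:  [    0  23/3  13/3 ]
R3 <- R3 - (23/14)*R2:  [    0     0  -8/7 ]
Upper-triangular form:
[ -6    -2     2 ]
[  0  14/3  10/3 ]
[  0     0  -8/7 ]
det(A) = (-1)^0 * (-6) * (14/3) * (-8/7) = 32  (0 row swaps -> sign +1)

det(A) = 32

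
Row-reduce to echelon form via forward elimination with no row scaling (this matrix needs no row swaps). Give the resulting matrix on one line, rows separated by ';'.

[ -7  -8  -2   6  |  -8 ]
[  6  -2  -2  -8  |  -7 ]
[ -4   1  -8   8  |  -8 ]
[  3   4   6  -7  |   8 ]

Forward elimination:
R2 <- R2 - (-6/7)*R1:  [     0  -62/7  -26/7  -20/7  -97/7 ]
R3 <- R3 - (4/7)*R1:  [     0   39/7  -48/7   32/7  -24/7 ]
R4 <- R4 - (-3/7)*R1:  [     0    4/7   36/7  -31/7   32/7 ]
R3 <- R3 - (-39/62)*R2:  [       0        0  -285/31    86/31  -753/62 ]
R4 <- R4 - (-2/31)*R2:  [       0        0   152/31  -143/31   114/31 ]
R4 <- R4 - (-8/15)*R3:  [      0       0       0  -47/15   -14/5 ]
Row echelon form:
[ -7     -8       -2       6  |       -8 ]
[  0  -62/7    -26/7   -20/7  |    -97/7 ]
[  0      0  -285/31   86/31  |  -753/62 ]
[  0      0        0  -47/15  |    -14/5 ]

REF = [-7 -8 -2 6 -8; 0 -62/7 -26/7 -20/7 -97/7; 0 0 -285/31 86/31 -753/62; 0 0 0 -47/15 -14/5]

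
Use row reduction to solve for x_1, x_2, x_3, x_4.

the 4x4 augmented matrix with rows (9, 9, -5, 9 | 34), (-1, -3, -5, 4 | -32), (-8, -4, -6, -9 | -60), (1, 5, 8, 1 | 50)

(3, 3, 4, 0)

Forward elimination on [A|b]:
R2 <- R2 - (-1/9)*R1:  [      0      -2   -50/9       5  -254/9 ]
R3 <- R3 - (-8/9)*R1:  [      0       4   -94/9      -1  -268/9 ]
R4 <- R4 - (1/9)*R1:  [     0      4   77/9      0  416/9 ]
R3 <- R3 - (-2)*R2:  [      0       0  -194/9       9  -776/9 ]
R4 <- R4 - (-2)*R2:  [     0      0  -23/9     10  -92/9 ]
R4 <- R4 - (23/194)*R3:  [        0         0         0  1733/194         0 ]
Row echelon form:
[ 9   9      -5         9  |      34 ]
[ 0  -2   -50/9         5  |  -254/9 ]
[ 0   0  -194/9         9  |  -776/9 ]
[ 0   0       0  1733/194  |       0 ]
Back-substitution:
x_4 = (0) / (1733/194) = 0
x_3 = (-776/9 - (9)*(0)) / (-194/9) = 4
x_2 = (-254/9 - (-50/9)*(4) - (5)*(0)) / -2 = 3
x_1 = (34 - (9)*(3) - (-5)*(4) - (9)*(0)) / 9 = 3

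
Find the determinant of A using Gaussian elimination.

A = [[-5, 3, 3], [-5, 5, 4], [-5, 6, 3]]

det(A) = 15

Forward elimination:
R2 <- R2 - (1)*R1:  [ 0  2  1 ]
R3 <- R3 - (1)*R1:  [ 0  3  0 ]
R3 <- R3 - (3/2)*R2:  [    0     0  -3/2 ]
Upper-triangular form:
[ -5  3     3 ]
[  0  2     1 ]
[  0  0  -3/2 ]
det(A) = (-1)^0 * (-5) * (2) * (-3/2) = 15  (0 row swaps -> sign +1)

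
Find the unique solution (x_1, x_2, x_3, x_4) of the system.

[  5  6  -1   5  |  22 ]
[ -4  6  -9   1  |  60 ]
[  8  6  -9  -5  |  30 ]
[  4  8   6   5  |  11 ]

Forward elimination on [A|b]:
R2 <- R2 - (-4/5)*R1:  [     0   54/5  -49/5      5  388/5 ]
R3 <- R3 - (8/5)*R1:  [     0  -18/5  -37/5    -13  -26/5 ]
R4 <- R4 - (4/5)*R1:  [     0   16/5   34/5      1  -33/5 ]
R3 <- R3 - (-1/3)*R2:  [     0      0  -32/3  -34/3   62/3 ]
R4 <- R4 - (8/27)*R2:  [       0        0   262/27   -13/27  -799/27 ]
R4 <- R4 - (-131/144)*R3:  [       0        0        0  -259/24  -259/24 ]
Row echelon form:
[ 5     6     -1        5  |       22 ]
[ 0  54/5  -49/5        5  |    388/5 ]
[ 0     0  -32/3    -34/3  |     62/3 ]
[ 0     0      0  -259/24  |  -259/24 ]
Back-substitution:
x_4 = (-259/24) / (-259/24) = 1
x_3 = (62/3 - (-34/3)*(1)) / (-32/3) = -3
x_2 = (388/5 - (-49/5)*(-3) - (5)*(1)) / (54/5) = 4
x_1 = (22 - (6)*(4) - (-1)*(-3) - (5)*(1)) / 5 = -2

(-2, 4, -3, 1)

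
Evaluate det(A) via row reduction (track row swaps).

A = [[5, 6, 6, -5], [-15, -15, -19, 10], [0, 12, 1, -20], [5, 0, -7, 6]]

Forward elimination:
R2 <- R2 - (-3)*R1:  [  0   3  -1  -5 ]
R4 <- R4 - (1)*R1:  [   0   -6  -13   11 ]
R3 <- R3 - (4)*R2:  [ 0  0  5  0 ]
R4 <- R4 - (-2)*R2:  [   0    0  -15    1 ]
R4 <- R4 - (-3)*R3:  [ 0  0  0  1 ]
Upper-triangular form:
[ 5  6   6  -5 ]
[ 0  3  -1  -5 ]
[ 0  0   5   0 ]
[ 0  0   0   1 ]
det(A) = (-1)^0 * (5) * (3) * (5) * (1) = 75  (0 row swaps -> sign +1)

det(A) = 75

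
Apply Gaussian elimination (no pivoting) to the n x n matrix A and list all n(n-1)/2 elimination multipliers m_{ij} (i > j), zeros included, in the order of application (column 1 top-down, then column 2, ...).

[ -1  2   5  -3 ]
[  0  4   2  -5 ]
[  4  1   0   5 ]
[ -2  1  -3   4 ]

Forward elimination:
R2: entry in column 1 is already 0 -> m_{21} = 0 (no row operation needed)
R3 <- R3 - (-4)*R1:  [  0   9  20  -7 ]
R4 <- R4 - (2)*R1:  [   0   -3  -13   10 ]
R3 <- R3 - (9/4)*R2:  [    0     0  31/2  17/4 ]
R4 <- R4 - (-3/4)*R2:  [     0      0  -23/2   25/4 ]
R4 <- R4 - (-23/31)*R3:  [      0       0       0  583/62 ]
Multipliers (in order of application): m_{21} = 0, m_{31} = -4, m_{41} = 2, m_{32} = 9/4, m_{42} = -3/4, m_{43} = -23/31

multipliers: 0, -4, 2, 9/4, -3/4, -23/31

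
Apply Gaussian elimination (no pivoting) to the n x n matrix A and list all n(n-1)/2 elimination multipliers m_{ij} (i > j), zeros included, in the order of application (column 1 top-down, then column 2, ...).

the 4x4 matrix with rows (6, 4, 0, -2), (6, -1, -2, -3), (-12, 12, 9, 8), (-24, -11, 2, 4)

Forward elimination:
R2 <- R2 - (1)*R1:  [  0  -5  -2  -1 ]
R3 <- R3 - (-2)*R1:  [  0  20   9   4 ]
R4 <- R4 - (-4)*R1:  [  0   5   2  -4 ]
R3 <- R3 - (-4)*R2:  [ 0  0  1  0 ]
R4 <- R4 - (-1)*R2:  [  0   0   0  -5 ]
R4: entry in column 3 is already 0 -> m_{43} = 0 (no row operation needed)
Multipliers (in order of application): m_{21} = 1, m_{31} = -2, m_{41} = -4, m_{32} = -4, m_{42} = -1, m_{43} = 0

multipliers: 1, -2, -4, -4, -1, 0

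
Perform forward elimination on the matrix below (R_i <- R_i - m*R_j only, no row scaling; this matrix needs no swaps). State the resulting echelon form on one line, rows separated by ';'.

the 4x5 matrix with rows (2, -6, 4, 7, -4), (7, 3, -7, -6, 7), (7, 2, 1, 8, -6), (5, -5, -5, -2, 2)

REF = [2 -6 4 7 -4; 0 24 -21 -61/2 21; 0 0 57/8 611/48 -97/8; 0 0 0 748/171 -421/57]

Forward elimination:
R2 <- R2 - (7/2)*R1:  [     0     24    -21  -61/2     21 ]
R3 <- R3 - (7/2)*R1:  [     0     23    -13  -33/2      8 ]
R4 <- R4 - (5/2)*R1:  [     0     10    -15  -39/2     12 ]
R3 <- R3 - (23/24)*R2:  [      0       0    57/8  611/48   -97/8 ]
R4 <- R4 - (5/12)*R2:  [       0        0    -25/4  -163/24     13/4 ]
R4 <- R4 - (-50/57)*R3:  [       0        0        0  748/171  -421/57 ]
Row echelon form:
[ 2  -6     4        7       -4 ]
[ 0  24   -21    -61/2       21 ]
[ 0   0  57/8   611/48    -97/8 ]
[ 0   0     0  748/171  -421/57 ]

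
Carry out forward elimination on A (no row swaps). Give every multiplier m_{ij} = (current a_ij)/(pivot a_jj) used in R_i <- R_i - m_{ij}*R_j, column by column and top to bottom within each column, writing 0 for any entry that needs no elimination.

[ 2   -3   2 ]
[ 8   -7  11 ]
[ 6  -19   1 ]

multipliers: 4, 3, -2

Forward elimination:
R2 <- R2 - (4)*R1:  [ 0  5  3 ]
R3 <- R3 - (3)*R1:  [   0  -10   -5 ]
R3 <- R3 - (-2)*R2:  [ 0  0  1 ]
Multipliers (in order of application): m_{21} = 4, m_{31} = 3, m_{32} = -2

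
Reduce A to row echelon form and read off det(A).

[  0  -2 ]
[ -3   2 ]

Forward elimination:
R1 <-> R2   (pivot in column 1 was zero)
[ -3   2 ]
[  0  -2 ]
Upper-triangular form:
[ -3   2 ]
[  0  -2 ]
det(A) = (-1)^1 * (-3) * (-2) = -6  (1 row swap -> sign -1)

det(A) = -6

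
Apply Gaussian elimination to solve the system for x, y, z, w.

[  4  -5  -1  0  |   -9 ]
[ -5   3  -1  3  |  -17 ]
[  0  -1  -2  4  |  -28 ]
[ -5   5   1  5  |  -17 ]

Forward elimination on [A|b]:
R2 <- R2 - (-5/4)*R1:  [      0   -13/4    -9/4       3  -113/4 ]
R4 <- R4 - (-5/4)*R1:  [      0    -5/4    -1/4       5  -113/4 ]
R3 <- R3 - (4/13)*R2:  [       0        0   -17/13    40/13  -251/13 ]
R4 <- R4 - (5/13)*R2:  [       0        0     8/13    50/13  -226/13 ]
R4 <- R4 - (-8/17)*R3:  [       0        0        0    90/17  -450/17 ]
Row echelon form:
[ 4     -5      -1      0  |       -9 ]
[ 0  -13/4    -9/4      3  |   -113/4 ]
[ 0      0  -17/13  40/13  |  -251/13 ]
[ 0      0       0  90/17  |  -450/17 ]
Back-substitution:
w = (-450/17) / (90/17) = -5
z = (-251/13 - (40/13)*(-5)) / (-17/13) = 3
y = (-113/4 - (-9/4)*(3) - (3)*(-5)) / (-13/4) = 2
x = (-9 - (-5)*(2) - (-1)*(3)) / 4 = 1

(1, 2, 3, -5)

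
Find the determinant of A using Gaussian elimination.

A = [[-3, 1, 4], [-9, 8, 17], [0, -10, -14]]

Forward elimination:
R2 <- R2 - (3)*R1:  [ 0  5  5 ]
R3 <- R3 - (-2)*R2:  [  0   0  -4 ]
Upper-triangular form:
[ -3  1   4 ]
[  0  5   5 ]
[  0  0  -4 ]
det(A) = (-1)^0 * (-3) * (5) * (-4) = 60  (0 row swaps -> sign +1)

det(A) = 60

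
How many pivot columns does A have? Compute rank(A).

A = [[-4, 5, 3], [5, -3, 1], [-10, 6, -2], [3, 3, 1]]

Row reduction:
R2 <- R2 - (-5/4)*R1:  [    0  13/4  19/4 ]
R3 <- R3 - (5/2)*R1:  [     0  -13/2  -19/2 ]
R4 <- R4 - (-3/4)*R1:  [    0  27/4  13/4 ]
R3 <- R3 - (-2)*R2:  [ 0  0  0 ]
R4 <- R4 - (27/13)*R2:  [      0       0  -86/13 ]
R3 <-> R4   (pivot in column 3 was zero)
[ -4     5       3 ]
[  0  13/4    19/4 ]
[  0     0  -86/13 ]
[  0     0       0 ]
Row echelon form:
[ -4     5       3 ]
[  0  13/4    19/4 ]
[  0     0  -86/13 ]
[  0     0       0 ]
Nonzero rows / pivot columns: 3

rank(A) = 3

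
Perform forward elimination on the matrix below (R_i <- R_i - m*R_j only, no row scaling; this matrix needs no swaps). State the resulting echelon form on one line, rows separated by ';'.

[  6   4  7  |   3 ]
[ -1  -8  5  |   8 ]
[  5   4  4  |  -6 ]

Forward elimination:
R2 <- R2 - (-1/6)*R1:  [     0  -22/3   37/6   17/2 ]
R3 <- R3 - (5/6)*R1:  [     0    2/3  -11/6  -17/2 ]
R3 <- R3 - (-1/11)*R2:  [      0       0  -14/11  -85/11 ]
Row echelon form:
[ 6      4       7  |       3 ]
[ 0  -22/3    37/6  |    17/2 ]
[ 0      0  -14/11  |  -85/11 ]

REF = [6 4 7 3; 0 -22/3 37/6 17/2; 0 0 -14/11 -85/11]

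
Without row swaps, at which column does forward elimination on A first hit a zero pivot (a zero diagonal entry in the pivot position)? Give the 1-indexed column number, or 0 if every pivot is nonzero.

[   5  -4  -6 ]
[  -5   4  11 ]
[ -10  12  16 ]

first zero-pivot column = 2

Naive forward elimination:
R2 <- R2 - (-1)*R1:  [ 0  0  5 ]
R3 <- R3 - (-2)*R1:  [ 0  4  4 ]
Matrix at this point:
[ 5  -4  -6 ]
[ 0   0   5 ]
[ 0   4   4 ]
Pivot entry (2,2) is zero but row 3 has 4 in column 2 -> naive elimination stops; a row interchange (e.g. R2 <-> R3) would be required here.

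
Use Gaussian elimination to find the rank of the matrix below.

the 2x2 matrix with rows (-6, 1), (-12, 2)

rank(A) = 1

Row reduction:
R2 <- R2 - (2)*R1:  [ 0  0 ]
Row echelon form:
[ -6  1 ]
[  0  0 ]
Nonzero rows / pivot columns: 1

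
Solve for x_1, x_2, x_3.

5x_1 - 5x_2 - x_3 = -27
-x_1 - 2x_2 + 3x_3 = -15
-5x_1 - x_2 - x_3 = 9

(-2, 4, -3)

Forward elimination on [A|b]:
R2 <- R2 - (-1/5)*R1:  [      0      -3    14/5  -102/5 ]
R3 <- R3 - (-1)*R1:  [   0   -6   -2  -18 ]
R3 <- R3 - (2)*R2:  [     0      0  -38/5  114/5 ]
Row echelon form:
[ 5  -5     -1  |     -27 ]
[ 0  -3   14/5  |  -102/5 ]
[ 0   0  -38/5  |   114/5 ]
Back-substitution:
x_3 = (114/5) / (-38/5) = -3
x_2 = (-102/5 - (14/5)*(-3)) / -3 = 4
x_1 = (-27 - (-5)*(4) - (-1)*(-3)) / 5 = -2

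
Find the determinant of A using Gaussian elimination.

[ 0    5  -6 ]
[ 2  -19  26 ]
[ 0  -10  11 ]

det(A) = 10

Forward elimination:
R1 <-> R2   (pivot in column 1 was zero)
[ 2  -19  26 ]
[ 0    5  -6 ]
[ 0  -10  11 ]
R3 <- R3 - (-2)*R2:  [  0   0  -1 ]
Upper-triangular form:
[ 2  -19  26 ]
[ 0    5  -6 ]
[ 0    0  -1 ]
det(A) = (-1)^1 * (2) * (5) * (-1) = 10  (1 row swap -> sign -1)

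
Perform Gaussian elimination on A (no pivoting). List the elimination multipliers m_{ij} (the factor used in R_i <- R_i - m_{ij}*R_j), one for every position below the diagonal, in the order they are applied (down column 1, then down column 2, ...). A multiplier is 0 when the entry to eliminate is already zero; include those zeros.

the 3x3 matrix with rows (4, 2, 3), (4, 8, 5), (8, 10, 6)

Forward elimination:
R2 <- R2 - (1)*R1:  [ 0  6  2 ]
R3 <- R3 - (2)*R1:  [ 0  6  0 ]
R3 <- R3 - (1)*R2:  [  0   0  -2 ]
Multipliers (in order of application): m_{21} = 1, m_{31} = 2, m_{32} = 1

multipliers: 1, 2, 1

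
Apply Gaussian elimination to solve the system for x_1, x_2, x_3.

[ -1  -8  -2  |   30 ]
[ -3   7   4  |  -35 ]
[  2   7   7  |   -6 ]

(4, -5, 3)

Forward elimination on [A|b]:
R2 <- R2 - (3)*R1:  [    0    31    10  -125 ]
R3 <- R3 - (-2)*R1:  [  0  -9   3  54 ]
R3 <- R3 - (-9/31)*R2:  [      0       0  183/31  549/31 ]
Row echelon form:
[ -1  -8      -2  |      30 ]
[  0  31      10  |    -125 ]
[  0   0  183/31  |  549/31 ]
Back-substitution:
x_3 = (549/31) / (183/31) = 3
x_2 = (-125 - (10)*(3)) / 31 = -5
x_1 = (30 - (-8)*(-5) - (-2)*(3)) / -1 = 4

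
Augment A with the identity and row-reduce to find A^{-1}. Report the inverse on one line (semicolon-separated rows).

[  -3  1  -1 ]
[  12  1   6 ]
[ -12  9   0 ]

inverse = [9/5 3/10 -7/30; 12/5 2/5 -1/5; -4 -1/2 1/2]

Gauss-Jordan on [A | I]:
R1 <- (1/-3)*R1:  [    1  -1/3   1/3  |  -1/3     0     0 ]
R2 <- R2 - (12)*R1:  [ 0  5  2  |  4  1  0 ]
R3 <- R3 - (-12)*R1:  [  0   5   4  |  -4   0   1 ]
R2 <- (1/5)*R2:  [   0    1  2/5  |  4/5  1/5    0 ]
R1 <- R1 - (-1/3)*R2:  [     1      0   7/15  |  -1/15   1/15      0 ]
R3 <- R3 - (5)*R2:  [  0   0   2  |  -8  -1   1 ]
R3 <- (1/2)*R3:  [    0     0     1  |    -4  -1/2   1/2 ]
R1 <- R1 - (7/15)*R3:  [     1      0      0  |    9/5   3/10  -7/30 ]
R2 <- R2 - (2/5)*R3:  [    0     1     0  |  12/5   2/5  -1/5 ]
Right block of [I | A^{-1}] is the inverse:
[  9/5  3/10  -7/30 ]
[ 12/5   2/5   -1/5 ]
[   -4  -1/2    1/2 ]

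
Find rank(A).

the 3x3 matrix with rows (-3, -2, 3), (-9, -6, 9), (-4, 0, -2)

Row reduction:
R2 <- R2 - (3)*R1:  [ 0  0  0 ]
R3 <- R3 - (4/3)*R1:  [   0  8/3   -6 ]
R2 <-> R3   (pivot in column 2 was zero)
[ -3   -2   3 ]
[  0  8/3  -6 ]
[  0    0   0 ]
Row echelon form:
[ -3   -2   3 ]
[  0  8/3  -6 ]
[  0    0   0 ]
Nonzero rows / pivot columns: 2

rank(A) = 2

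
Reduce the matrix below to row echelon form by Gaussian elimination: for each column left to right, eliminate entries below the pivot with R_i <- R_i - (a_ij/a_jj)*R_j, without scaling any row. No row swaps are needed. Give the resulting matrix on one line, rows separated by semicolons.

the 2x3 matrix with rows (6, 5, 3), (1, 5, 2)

Forward elimination:
R2 <- R2 - (1/6)*R1:  [    0  25/6   3/2 ]
Row echelon form:
[ 6     5    3 ]
[ 0  25/6  3/2 ]

REF = [6 5 3; 0 25/6 3/2]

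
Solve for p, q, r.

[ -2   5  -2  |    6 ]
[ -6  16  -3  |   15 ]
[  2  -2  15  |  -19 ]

Forward elimination on [A|b]:
R2 <- R2 - (3)*R1:  [  0   1   3  -3 ]
R3 <- R3 - (-1)*R1:  [   0    3   13  -13 ]
R3 <- R3 - (3)*R2:  [  0   0   4  -4 ]
Row echelon form:
[ -2  5  -2  |   6 ]
[  0  1   3  |  -3 ]
[  0  0   4  |  -4 ]
Back-substitution:
r = (-4) / 4 = -1
q = (-3 - (3)*(-1)) / 1 = 0
p = (6 - (5)*(0) - (-2)*(-1)) / -2 = -2

(-2, 0, -1)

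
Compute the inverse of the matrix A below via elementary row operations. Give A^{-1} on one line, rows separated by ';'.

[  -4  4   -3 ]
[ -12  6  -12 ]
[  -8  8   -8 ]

inverse = [-1 -1/6 5/8; 0 -1/6 1/4; 1 0 -1/2]

Gauss-Jordan on [A | I]:
R1 <- (1/-4)*R1:  [    1    -1   3/4  |  -1/4     0     0 ]
R2 <- R2 - (-12)*R1:  [  0  -6  -3  |  -3   1   0 ]
R3 <- R3 - (-8)*R1:  [  0   0  -2  |  -2   0   1 ]
R2 <- (1/-6)*R2:  [    0     1   1/2  |   1/2  -1/6     0 ]
R1 <- R1 - (-1)*R2:  [    1     0   5/4  |   1/4  -1/6     0 ]
R3 <- (1/-2)*R3:  [    0     0     1  |     1     0  -1/2 ]
R1 <- R1 - (5/4)*R3:  [    1     0     0  |    -1  -1/6   5/8 ]
R2 <- R2 - (1/2)*R3:  [    0     1     0  |     0  -1/6   1/4 ]
Right block of [I | A^{-1}] is the inverse:
[ -1  -1/6   5/8 ]
[  0  -1/6   1/4 ]
[  1     0  -1/2 ]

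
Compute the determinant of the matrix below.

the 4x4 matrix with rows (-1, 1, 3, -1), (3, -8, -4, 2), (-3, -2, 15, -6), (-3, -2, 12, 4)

det(A) = 20

Forward elimination:
R2 <- R2 - (-3)*R1:  [  0  -5   5  -1 ]
R3 <- R3 - (3)*R1:  [  0  -5   6  -3 ]
R4 <- R4 - (3)*R1:  [  0  -5   3   7 ]
R3 <- R3 - (1)*R2:  [  0   0   1  -2 ]
R4 <- R4 - (1)*R2:  [  0   0  -2   8 ]
R4 <- R4 - (-2)*R3:  [ 0  0  0  4 ]
Upper-triangular form:
[ -1   1  3  -1 ]
[  0  -5  5  -1 ]
[  0   0  1  -2 ]
[  0   0  0   4 ]
det(A) = (-1)^0 * (-1) * (-5) * (1) * (4) = 20  (0 row swaps -> sign +1)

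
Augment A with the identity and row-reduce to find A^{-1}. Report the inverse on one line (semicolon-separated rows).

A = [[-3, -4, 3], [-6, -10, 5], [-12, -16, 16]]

Gauss-Jordan on [A | I]:
R1 <- (1/-3)*R1:  [    1   4/3    -1  |  -1/3     0     0 ]
R2 <- R2 - (-6)*R1:  [  0  -2  -1  |  -2   1   0 ]
R3 <- R3 - (-12)*R1:  [  0   0   4  |  -4   0   1 ]
R2 <- (1/-2)*R2:  [    0     1   1/2  |     1  -1/2     0 ]
R1 <- R1 - (4/3)*R2:  [    1     0  -5/3  |  -5/3   2/3     0 ]
R3 <- (1/4)*R3:  [   0    0    1  |   -1    0  1/4 ]
R1 <- R1 - (-5/3)*R3:  [     1      0      0  |  -10/3    2/3   5/12 ]
R2 <- R2 - (1/2)*R3:  [    0     1     0  |   3/2  -1/2  -1/8 ]
Right block of [I | A^{-1}] is the inverse:
[ -10/3   2/3  5/12 ]
[   3/2  -1/2  -1/8 ]
[    -1     0   1/4 ]

inverse = [-10/3 2/3 5/12; 3/2 -1/2 -1/8; -1 0 1/4]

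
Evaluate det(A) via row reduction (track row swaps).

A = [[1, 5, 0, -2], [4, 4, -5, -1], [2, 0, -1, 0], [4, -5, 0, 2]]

det(A) = -15

Forward elimination:
R2 <- R2 - (4)*R1:  [   0  -16   -5    7 ]
R3 <- R3 - (2)*R1:  [   0  -10   -1    4 ]
R4 <- R4 - (4)*R1:  [   0  -25    0   10 ]
R3 <- R3 - (5/8)*R2:  [    0     0  17/8  -3/8 ]
R4 <- R4 - (25/16)*R2:  [      0       0  125/16  -15/16 ]
R4 <- R4 - (125/34)*R3:  [     0      0      0  15/34 ]
Upper-triangular form:
[ 1    5     0     -2 ]
[ 0  -16    -5      7 ]
[ 0    0  17/8   -3/8 ]
[ 0    0     0  15/34 ]
det(A) = (-1)^0 * (1) * (-16) * (17/8) * (15/34) = -15  (0 row swaps -> sign +1)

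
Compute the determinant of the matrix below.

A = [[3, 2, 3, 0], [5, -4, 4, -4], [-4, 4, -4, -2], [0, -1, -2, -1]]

Forward elimination:
R2 <- R2 - (5/3)*R1:  [     0  -22/3     -1     -4 ]
R3 <- R3 - (-4/3)*R1:  [    0  20/3     0    -2 ]
R3 <- R3 - (-10/11)*R2:  [      0       0  -10/11  -62/11 ]
R4 <- R4 - (3/22)*R2:  [      0       0  -41/22   -5/11 ]
R4 <- R4 - (41/20)*R3:  [      0       0       0  111/10 ]
Upper-triangular form:
[ 3      2       3       0 ]
[ 0  -22/3      -1      -4 ]
[ 0      0  -10/11  -62/11 ]
[ 0      0       0  111/10 ]
det(A) = (-1)^0 * (3) * (-22/3) * (-10/11) * (111/10) = 222  (0 row swaps -> sign +1)

det(A) = 222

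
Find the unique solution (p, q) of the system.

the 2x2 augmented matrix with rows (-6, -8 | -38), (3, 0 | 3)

(1, 4)

Forward elimination on [A|b]:
R2 <- R2 - (-1/2)*R1:  [   0   -4  -16 ]
Row echelon form:
[ -6  -8  |  -38 ]
[  0  -4  |  -16 ]
Back-substitution:
q = (-16) / -4 = 4
p = (-38 - (-8)*(4)) / -6 = 1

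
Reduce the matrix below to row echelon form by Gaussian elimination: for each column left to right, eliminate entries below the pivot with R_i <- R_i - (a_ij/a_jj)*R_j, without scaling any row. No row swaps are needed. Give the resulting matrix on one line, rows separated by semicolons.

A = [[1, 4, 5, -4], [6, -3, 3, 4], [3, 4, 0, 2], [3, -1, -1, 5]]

REF = [1 4 5 -4; 0 -27 -27 28; 0 0 -7 154/27; 0 0 0 29/27]

Forward elimination:
R2 <- R2 - (6)*R1:  [   0  -27  -27   28 ]
R3 <- R3 - (3)*R1:  [   0   -8  -15   14 ]
R4 <- R4 - (3)*R1:  [   0  -13  -16   17 ]
R3 <- R3 - (8/27)*R2:  [      0       0      -7  154/27 ]
R4 <- R4 - (13/27)*R2:  [     0      0     -3  95/27 ]
R4 <- R4 - (3/7)*R3:  [     0      0      0  29/27 ]
Row echelon form:
[ 1    4    5      -4 ]
[ 0  -27  -27      28 ]
[ 0    0   -7  154/27 ]
[ 0    0    0   29/27 ]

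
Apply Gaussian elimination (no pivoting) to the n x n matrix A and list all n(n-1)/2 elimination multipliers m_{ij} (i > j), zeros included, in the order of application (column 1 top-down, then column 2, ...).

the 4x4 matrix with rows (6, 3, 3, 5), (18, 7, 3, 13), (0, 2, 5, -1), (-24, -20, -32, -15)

Forward elimination:
R2 <- R2 - (3)*R1:  [  0  -2  -6  -2 ]
R3: entry in column 1 is already 0 -> m_{31} = 0 (no row operation needed)
R4 <- R4 - (-4)*R1:  [   0   -8  -20    5 ]
R3 <- R3 - (-1)*R2:  [  0   0  -1  -3 ]
R4 <- R4 - (4)*R2:  [  0   0   4  13 ]
R4 <- R4 - (-4)*R3:  [ 0  0  0  1 ]
Multipliers (in order of application): m_{21} = 3, m_{31} = 0, m_{41} = -4, m_{32} = -1, m_{42} = 4, m_{43} = -4

multipliers: 3, 0, -4, -1, 4, -4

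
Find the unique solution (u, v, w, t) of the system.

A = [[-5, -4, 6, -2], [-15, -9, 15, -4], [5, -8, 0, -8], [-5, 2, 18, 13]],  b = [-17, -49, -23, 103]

(5, 2, 4, 4)

Forward elimination on [A|b]:
R2 <- R2 - (3)*R1:  [  0   3  -3   2   2 ]
R3 <- R3 - (-1)*R1:  [   0  -12    6  -10  -40 ]
R4 <- R4 - (1)*R1:  [   0    6   12   15  120 ]
R3 <- R3 - (-4)*R2:  [   0    0   -6   -2  -32 ]
R4 <- R4 - (2)*R2:  [   0    0   18   11  116 ]
R4 <- R4 - (-3)*R3:  [  0   0   0   5  20 ]
Row echelon form:
[ -5  -4   6  -2  |  -17 ]
[  0   3  -3   2  |    2 ]
[  0   0  -6  -2  |  -32 ]
[  0   0   0   5  |   20 ]
Back-substitution:
t = (20) / 5 = 4
w = (-32 - (-2)*(4)) / -6 = 4
v = (2 - (-3)*(4) - (2)*(4)) / 3 = 2
u = (-17 - (-4)*(2) - (6)*(4) - (-2)*(4)) / -5 = 5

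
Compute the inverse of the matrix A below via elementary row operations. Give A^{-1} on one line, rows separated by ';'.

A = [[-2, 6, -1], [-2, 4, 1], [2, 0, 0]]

inverse = [0 0 1/2; 1/10 1/10 1/5; -2/5 3/5 1/5]

Gauss-Jordan on [A | I]:
R1 <- (1/-2)*R1:  [    1    -3   1/2  |  -1/2     0     0 ]
R2 <- R2 - (-2)*R1:  [  0  -2   2  |  -1   1   0 ]
R3 <- R3 - (2)*R1:  [  0   6  -1  |   1   0   1 ]
R2 <- (1/-2)*R2:  [    0     1    -1  |   1/2  -1/2     0 ]
R1 <- R1 - (-3)*R2:  [    1     0  -5/2  |     1  -3/2     0 ]
R3 <- R3 - (6)*R2:  [  0   0   5  |  -2   3   1 ]
R3 <- (1/5)*R3:  [    0     0     1  |  -2/5   3/5   1/5 ]
R1 <- R1 - (-5/2)*R3:  [   1    0    0  |    0    0  1/2 ]
R2 <- R2 - (-1)*R3:  [    0     1     0  |  1/10  1/10   1/5 ]
Right block of [I | A^{-1}] is the inverse:
[    0     0  1/2 ]
[ 1/10  1/10  1/5 ]
[ -2/5   3/5  1/5 ]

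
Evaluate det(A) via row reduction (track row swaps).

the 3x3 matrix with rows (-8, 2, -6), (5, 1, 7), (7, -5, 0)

Forward elimination:
R2 <- R2 - (-5/8)*R1:  [    0   9/4  13/4 ]
R3 <- R3 - (-7/8)*R1:  [     0  -13/4  -21/4 ]
R3 <- R3 - (-13/9)*R2:  [    0     0  -5/9 ]
Upper-triangular form:
[ -8    2    -6 ]
[  0  9/4  13/4 ]
[  0    0  -5/9 ]
det(A) = (-1)^0 * (-8) * (9/4) * (-5/9) = 10  (0 row swaps -> sign +1)

det(A) = 10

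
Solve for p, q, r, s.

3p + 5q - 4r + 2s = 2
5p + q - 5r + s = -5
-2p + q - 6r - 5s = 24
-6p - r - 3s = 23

(-3, 1, -2, -1)

Forward elimination on [A|b]:
R2 <- R2 - (5/3)*R1:  [     0  -22/3    5/3   -7/3  -25/3 ]
R3 <- R3 - (-2/3)*R1:  [     0   13/3  -26/3  -11/3   76/3 ]
R4 <- R4 - (-2)*R1:  [  0  10  -9   1  27 ]
R3 <- R3 - (-13/22)*R2:  [       0        0  -169/22  -111/22   449/22 ]
R4 <- R4 - (-15/11)*R2:  [      0       0  -74/11  -24/11  172/11 ]
R4 <- R4 - (148/169)*R3:  [        0         0         0   378/169  -378/169 ]
Row echelon form:
[ 3      5       -4        2  |         2 ]
[ 0  -22/3      5/3     -7/3  |     -25/3 ]
[ 0      0  -169/22  -111/22  |    449/22 ]
[ 0      0        0  378/169  |  -378/169 ]
Back-substitution:
s = (-378/169) / (378/169) = -1
r = (449/22 - (-111/22)*(-1)) / (-169/22) = -2
q = (-25/3 - (5/3)*(-2) - (-7/3)*(-1)) / (-22/3) = 1
p = (2 - (5)*(1) - (-4)*(-2) - (2)*(-1)) / 3 = -3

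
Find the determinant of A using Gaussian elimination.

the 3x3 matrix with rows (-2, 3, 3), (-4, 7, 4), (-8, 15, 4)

Forward elimination:
R2 <- R2 - (2)*R1:  [  0   1  -2 ]
R3 <- R3 - (4)*R1:  [  0   3  -8 ]
R3 <- R3 - (3)*R2:  [  0   0  -2 ]
Upper-triangular form:
[ -2  3   3 ]
[  0  1  -2 ]
[  0  0  -2 ]
det(A) = (-1)^0 * (-2) * (1) * (-2) = 4  (0 row swaps -> sign +1)

det(A) = 4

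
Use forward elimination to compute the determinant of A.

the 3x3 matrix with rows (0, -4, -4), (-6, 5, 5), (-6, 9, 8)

det(A) = 24

Forward elimination:
R1 <-> R2   (pivot in column 1 was zero)
[ -6   5   5 ]
[  0  -4  -4 ]
[ -6   9   8 ]
R3 <- R3 - (1)*R1:  [ 0  4  3 ]
R3 <- R3 - (-1)*R2:  [  0   0  -1 ]
Upper-triangular form:
[ -6   5   5 ]
[  0  -4  -4 ]
[  0   0  -1 ]
det(A) = (-1)^1 * (-6) * (-4) * (-1) = 24  (1 row swap -> sign -1)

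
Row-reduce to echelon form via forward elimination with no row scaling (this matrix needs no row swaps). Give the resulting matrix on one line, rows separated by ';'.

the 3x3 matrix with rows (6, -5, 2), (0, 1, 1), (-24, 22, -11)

REF = [6 -5 2; 0 1 1; 0 0 -5]

Forward elimination:
R3 <- R3 - (-4)*R1:  [  0   2  -3 ]
R3 <- R3 - (2)*R2:  [  0   0  -5 ]
Row echelon form:
[ 6  -5   2 ]
[ 0   1   1 ]
[ 0   0  -5 ]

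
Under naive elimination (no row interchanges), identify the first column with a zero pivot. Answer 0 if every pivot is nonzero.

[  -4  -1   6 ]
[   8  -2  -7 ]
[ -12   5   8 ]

first zero-pivot column = 3

Naive forward elimination:
R2 <- R2 - (-2)*R1:  [  0  -4   5 ]
R3 <- R3 - (3)*R1:  [   0    8  -10 ]
R3 <- R3 - (-2)*R2:  [ 0  0  0 ]
Matrix at this point:
[ -4  -1  6 ]
[  0  -4  5 ]
[  0   0  0 ]
Pivot entry (3,3) in the last row is zero and there are no rows below to swap with -> zero pivot in column 3 (A is singular).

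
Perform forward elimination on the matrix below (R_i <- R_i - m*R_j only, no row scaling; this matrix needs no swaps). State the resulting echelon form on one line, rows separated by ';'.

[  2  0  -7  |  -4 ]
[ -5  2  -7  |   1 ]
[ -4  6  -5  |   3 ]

REF = [2 0 -7 -4; 0 2 -49/2 -9; 0 0 109/2 22]

Forward elimination:
R2 <- R2 - (-5/2)*R1:  [     0      2  -49/2     -9 ]
R3 <- R3 - (-2)*R1:  [   0    6  -19   -5 ]
R3 <- R3 - (3)*R2:  [     0      0  109/2     22 ]
Row echelon form:
[ 2  0     -7  |  -4 ]
[ 0  2  -49/2  |  -9 ]
[ 0  0  109/2  |  22 ]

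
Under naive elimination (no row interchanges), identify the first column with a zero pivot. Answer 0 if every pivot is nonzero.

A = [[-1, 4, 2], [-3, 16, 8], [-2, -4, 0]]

first zero-pivot column = 0

Naive forward elimination:
R2 <- R2 - (3)*R1:  [ 0  4  2 ]
R3 <- R3 - (2)*R1:  [   0  -12   -4 ]
R3 <- R3 - (-3)*R2:  [ 0  0  2 ]
All pivots nonzero; naive elimination completes without hitting a zero pivot.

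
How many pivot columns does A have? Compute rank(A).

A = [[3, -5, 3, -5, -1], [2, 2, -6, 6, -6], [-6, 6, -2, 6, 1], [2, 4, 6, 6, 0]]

rank(A) = 4

Row reduction:
R2 <- R2 - (2/3)*R1:  [     0   16/3     -8   28/3  -16/3 ]
R3 <- R3 - (-2)*R1:  [  0  -4   4  -4  -1 ]
R4 <- R4 - (2/3)*R1:  [    0  22/3     4  28/3   2/3 ]
R3 <- R3 - (-3/4)*R2:  [  0   0  -2   3  -5 ]
R4 <- R4 - (11/8)*R2:  [    0     0    15  -7/2     8 ]
R4 <- R4 - (-15/2)*R3:  [     0      0      0     19  -59/2 ]
Row echelon form:
[ 3    -5   3    -5     -1 ]
[ 0  16/3  -8  28/3  -16/3 ]
[ 0     0  -2     3     -5 ]
[ 0     0   0    19  -59/2 ]
Nonzero rows / pivot columns: 4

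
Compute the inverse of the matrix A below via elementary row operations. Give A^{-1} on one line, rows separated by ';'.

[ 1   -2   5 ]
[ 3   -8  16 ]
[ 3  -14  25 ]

Gauss-Jordan on [A | I]:
R2 <- R2 - (3)*R1:  [  0  -2   1  |  -3   1   0 ]
R3 <- R3 - (3)*R1:  [  0  -8  10  |  -3   0   1 ]
R2 <- (1/-2)*R2:  [    0     1  -1/2  |   3/2  -1/2     0 ]
R1 <- R1 - (-2)*R2:  [  1   0   4  |   4  -1   0 ]
R3 <- R3 - (-8)*R2:  [  0   0   6  |   9  -4   1 ]
R3 <- (1/6)*R3:  [    0     0     1  |   3/2  -2/3   1/6 ]
R1 <- R1 - (4)*R3:  [    1     0     0  |    -2   5/3  -2/3 ]
R2 <- R2 - (-1/2)*R3:  [    0     1     0  |   9/4  -5/6  1/12 ]
Right block of [I | A^{-1}] is the inverse:
[  -2   5/3  -2/3 ]
[ 9/4  -5/6  1/12 ]
[ 3/2  -2/3   1/6 ]

inverse = [-2 5/3 -2/3; 9/4 -5/6 1/12; 3/2 -2/3 1/6]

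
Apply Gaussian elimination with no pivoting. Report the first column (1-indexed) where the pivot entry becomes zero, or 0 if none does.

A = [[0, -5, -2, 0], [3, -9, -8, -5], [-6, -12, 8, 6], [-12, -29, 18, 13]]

first zero-pivot column = 1

Naive forward elimination:
Pivot entry (1,1) is zero but row 2 has 3 in column 1 -> naive elimination stops; a row interchange (e.g. R1 <-> R2) would be required here.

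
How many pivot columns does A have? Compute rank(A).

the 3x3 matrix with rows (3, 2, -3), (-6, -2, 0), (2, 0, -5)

rank(A) = 3

Row reduction:
R2 <- R2 - (-2)*R1:  [  0   2  -6 ]
R3 <- R3 - (2/3)*R1:  [    0  -4/3    -3 ]
R3 <- R3 - (-2/3)*R2:  [  0   0  -7 ]
Row echelon form:
[ 3  2  -3 ]
[ 0  2  -6 ]
[ 0  0  -7 ]
Nonzero rows / pivot columns: 3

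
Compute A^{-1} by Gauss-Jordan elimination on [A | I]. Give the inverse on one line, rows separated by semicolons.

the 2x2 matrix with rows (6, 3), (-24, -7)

inverse = [-7/30 -1/10; 4/5 1/5]

Gauss-Jordan on [A | I]:
R1 <- (1/6)*R1:  [   1  1/2  |  1/6    0 ]
R2 <- R2 - (-24)*R1:  [ 0  5  |  4  1 ]
R2 <- (1/5)*R2:  [   0    1  |  4/5  1/5 ]
R1 <- R1 - (1/2)*R2:  [     1      0  |  -7/30  -1/10 ]
Right block of [I | A^{-1}] is the inverse:
[ -7/30  -1/10 ]
[   4/5    1/5 ]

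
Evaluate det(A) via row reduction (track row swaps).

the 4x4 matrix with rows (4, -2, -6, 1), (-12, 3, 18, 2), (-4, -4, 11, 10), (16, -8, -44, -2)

Forward elimination:
R2 <- R2 - (-3)*R1:  [  0  -3   0   5 ]
R3 <- R3 - (-1)*R1:  [  0  -6   5  11 ]
R4 <- R4 - (4)*R1:  [   0    0  -20   -6 ]
R3 <- R3 - (2)*R2:  [ 0  0  5  1 ]
R4 <- R4 - (-4)*R3:  [  0   0   0  -2 ]
Upper-triangular form:
[ 4  -2  -6   1 ]
[ 0  -3   0   5 ]
[ 0   0   5   1 ]
[ 0   0   0  -2 ]
det(A) = (-1)^0 * (4) * (-3) * (5) * (-2) = 120  (0 row swaps -> sign +1)

det(A) = 120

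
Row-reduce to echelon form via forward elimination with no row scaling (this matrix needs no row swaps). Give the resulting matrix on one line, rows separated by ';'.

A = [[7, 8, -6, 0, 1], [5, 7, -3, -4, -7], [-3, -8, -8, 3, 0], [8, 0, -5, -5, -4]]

REF = [7 8 -6 0 1; 0 9/7 9/7 -4 -54/7; 0 0 -6 -101/9 -27; 0 0 0 -2917/54 -219/2]

Forward elimination:
R2 <- R2 - (5/7)*R1:  [     0    9/7    9/7     -4  -54/7 ]
R3 <- R3 - (-3/7)*R1:  [     0  -32/7  -74/7      3    3/7 ]
R4 <- R4 - (8/7)*R1:  [     0  -64/7   13/7     -5  -36/7 ]
R3 <- R3 - (-32/9)*R2:  [      0       0      -6  -101/9     -27 ]
R4 <- R4 - (-64/9)*R2:  [      0       0      11  -301/9     -60 ]
R4 <- R4 - (-11/6)*R3:  [        0         0         0  -2917/54    -219/2 ]
Row echelon form:
[ 7    8   -6         0       1 ]
[ 0  9/7  9/7        -4   -54/7 ]
[ 0    0   -6    -101/9     -27 ]
[ 0    0    0  -2917/54  -219/2 ]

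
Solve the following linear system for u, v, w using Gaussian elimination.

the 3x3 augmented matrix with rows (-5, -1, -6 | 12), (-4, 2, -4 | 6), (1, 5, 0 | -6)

Forward elimination on [A|b]:
R2 <- R2 - (4/5)*R1:  [     0   14/5    4/5  -18/5 ]
R3 <- R3 - (-1/5)*R1:  [     0   24/5   -6/5  -18/5 ]
R3 <- R3 - (12/7)*R2:  [     0      0  -18/7   18/7 ]
Row echelon form:
[ -5    -1     -6  |     12 ]
[  0  14/5    4/5  |  -18/5 ]
[  0     0  -18/7  |   18/7 ]
Back-substitution:
w = (18/7) / (-18/7) = -1
v = (-18/5 - (4/5)*(-1)) / (14/5) = -1
u = (12 - (-1)*(-1) - (-6)*(-1)) / -5 = -1

(-1, -1, -1)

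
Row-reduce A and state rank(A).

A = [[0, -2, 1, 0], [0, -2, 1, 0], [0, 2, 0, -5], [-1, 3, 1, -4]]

Row reduction:
R1 <-> R4   (pivot in column 1 was zero)
[ -1   3  1  -4 ]
[  0  -2  1   0 ]
[  0   2  0  -5 ]
[  0  -2  1   0 ]
R3 <- R3 - (-1)*R2:  [  0   0   1  -5 ]
R4 <- R4 - (1)*R2:  [ 0  0  0  0 ]
Row echelon form:
[ -1   3  1  -4 ]
[  0  -2  1   0 ]
[  0   0  1  -5 ]
[  0   0  0   0 ]
Nonzero rows / pivot columns: 3

rank(A) = 3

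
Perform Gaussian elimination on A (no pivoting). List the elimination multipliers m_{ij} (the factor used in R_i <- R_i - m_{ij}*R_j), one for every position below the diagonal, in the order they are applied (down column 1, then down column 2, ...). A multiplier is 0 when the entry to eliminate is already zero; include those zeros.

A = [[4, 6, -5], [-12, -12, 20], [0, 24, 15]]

Forward elimination:
R2 <- R2 - (-3)*R1:  [ 0  6  5 ]
R3: entry in column 1 is already 0 -> m_{31} = 0 (no row operation needed)
R3 <- R3 - (4)*R2:  [  0   0  -5 ]
Multipliers (in order of application): m_{21} = -3, m_{31} = 0, m_{32} = 4

multipliers: -3, 0, 4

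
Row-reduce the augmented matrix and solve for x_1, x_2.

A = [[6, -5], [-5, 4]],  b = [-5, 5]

Forward elimination on [A|b]:
R2 <- R2 - (-5/6)*R1:  [    0  -1/6   5/6 ]
Row echelon form:
[ 6    -5  |   -5 ]
[ 0  -1/6  |  5/6 ]
Back-substitution:
x_2 = (5/6) / (-1/6) = -5
x_1 = (-5 - (-5)*(-5)) / 6 = -5

(-5, -5)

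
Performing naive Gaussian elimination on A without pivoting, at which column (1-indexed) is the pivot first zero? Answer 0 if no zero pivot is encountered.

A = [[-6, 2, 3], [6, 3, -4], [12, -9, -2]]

first zero-pivot column = 0

Naive forward elimination:
R2 <- R2 - (-1)*R1:  [  0   5  -1 ]
R3 <- R3 - (-2)*R1:  [  0  -5   4 ]
R3 <- R3 - (-1)*R2:  [ 0  0  3 ]
All pivots nonzero; naive elimination completes without hitting a zero pivot.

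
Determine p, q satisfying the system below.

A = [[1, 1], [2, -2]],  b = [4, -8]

Forward elimination on [A|b]:
R2 <- R2 - (2)*R1:  [   0   -4  -16 ]
Row echelon form:
[ 1   1  |    4 ]
[ 0  -4  |  -16 ]
Back-substitution:
q = (-16) / -4 = 4
p = (4 - (1)*(4)) / 1 = 0

(0, 4)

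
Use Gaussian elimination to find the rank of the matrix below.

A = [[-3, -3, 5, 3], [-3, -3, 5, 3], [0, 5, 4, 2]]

rank(A) = 2

Row reduction:
R2 <- R2 - (1)*R1:  [ 0  0  0  0 ]
R2 <-> R3   (pivot in column 2 was zero)
[ -3  -3  5  3 ]
[  0   5  4  2 ]
[  0   0  0  0 ]
Row echelon form:
[ -3  -3  5  3 ]
[  0   5  4  2 ]
[  0   0  0  0 ]
Nonzero rows / pivot columns: 2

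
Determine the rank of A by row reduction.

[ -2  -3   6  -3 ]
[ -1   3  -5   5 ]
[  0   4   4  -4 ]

rank(A) = 3

Row reduction:
R2 <- R2 - (1/2)*R1:  [    0   9/2    -8  13/2 ]
R3 <- R3 - (8/9)*R2:  [     0      0  100/9  -88/9 ]
Row echelon form:
[ -2   -3      6     -3 ]
[  0  9/2     -8   13/2 ]
[  0    0  100/9  -88/9 ]
Nonzero rows / pivot columns: 3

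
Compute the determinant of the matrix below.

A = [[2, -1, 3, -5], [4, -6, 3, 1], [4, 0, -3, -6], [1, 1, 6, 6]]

det(A) = 1317

Forward elimination:
R2 <- R2 - (2)*R1:  [  0  -4  -3  11 ]
R3 <- R3 - (2)*R1:  [  0   2  -9   4 ]
R4 <- R4 - (1/2)*R1:  [    0   3/2   9/2  17/2 ]
R3 <- R3 - (-1/2)*R2:  [     0      0  -21/2   19/2 ]
R4 <- R4 - (-3/8)*R2:  [     0      0   27/8  101/8 ]
R4 <- R4 - (-9/28)*R3:  [      0       0       0  439/28 ]
Upper-triangular form:
[ 2  -1      3      -5 ]
[ 0  -4     -3      11 ]
[ 0   0  -21/2    19/2 ]
[ 0   0      0  439/28 ]
det(A) = (-1)^0 * (2) * (-4) * (-21/2) * (439/28) = 1317  (0 row swaps -> sign +1)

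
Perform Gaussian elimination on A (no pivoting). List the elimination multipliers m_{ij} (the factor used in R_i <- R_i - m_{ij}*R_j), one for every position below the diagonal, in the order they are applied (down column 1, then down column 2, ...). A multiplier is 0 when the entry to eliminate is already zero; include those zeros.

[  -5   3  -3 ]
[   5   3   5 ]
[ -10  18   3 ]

multipliers: -1, 2, 2

Forward elimination:
R2 <- R2 - (-1)*R1:  [ 0  6  2 ]
R3 <- R3 - (2)*R1:  [  0  12   9 ]
R3 <- R3 - (2)*R2:  [ 0  0  5 ]
Multipliers (in order of application): m_{21} = -1, m_{31} = 2, m_{32} = 2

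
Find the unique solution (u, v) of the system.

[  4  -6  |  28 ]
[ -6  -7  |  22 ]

(1, -4)

Forward elimination on [A|b]:
R2 <- R2 - (-3/2)*R1:  [   0  -16   64 ]
Row echelon form:
[ 4   -6  |  28 ]
[ 0  -16  |  64 ]
Back-substitution:
v = (64) / -16 = -4
u = (28 - (-6)*(-4)) / 4 = 1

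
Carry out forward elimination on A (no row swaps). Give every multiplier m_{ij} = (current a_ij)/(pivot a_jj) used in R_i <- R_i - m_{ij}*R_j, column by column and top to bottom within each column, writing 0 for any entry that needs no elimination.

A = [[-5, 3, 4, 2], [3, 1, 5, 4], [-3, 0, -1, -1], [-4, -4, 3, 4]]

multipliers: -3/5, 3/5, 4/5, -9/14, -16/7, 234/19

Forward elimination:
R2 <- R2 - (-3/5)*R1:  [    0  14/5  37/5  26/5 ]
R3 <- R3 - (3/5)*R1:  [     0   -9/5  -17/5  -11/5 ]
R4 <- R4 - (4/5)*R1:  [     0  -32/5   -1/5   12/5 ]
R3 <- R3 - (-9/14)*R2:  [     0      0  19/14    8/7 ]
R4 <- R4 - (-16/7)*R2:  [     0      0  117/7  100/7 ]
R4 <- R4 - (234/19)*R3:  [    0     0     0  4/19 ]
Multipliers (in order of application): m_{21} = -3/5, m_{31} = 3/5, m_{41} = 4/5, m_{32} = -9/14, m_{42} = -16/7, m_{43} = 234/19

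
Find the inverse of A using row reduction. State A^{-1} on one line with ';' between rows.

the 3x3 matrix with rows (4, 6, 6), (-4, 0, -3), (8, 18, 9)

inverse = [-3/8 -3/8 1/8; -1/12 1/12 1/12; 1/2 1/6 -1/6]

Gauss-Jordan on [A | I]:
R1 <- (1/4)*R1:  [   1  3/2  3/2  |  1/4    0    0 ]
R2 <- R2 - (-4)*R1:  [ 0  6  3  |  1  1  0 ]
R3 <- R3 - (8)*R1:  [  0   6  -3  |  -2   0   1 ]
R2 <- (1/6)*R2:  [   0    1  1/2  |  1/6  1/6    0 ]
R1 <- R1 - (3/2)*R2:  [    1     0   3/4  |     0  -1/4     0 ]
R3 <- R3 - (6)*R2:  [  0   0  -6  |  -3  -1   1 ]
R3 <- (1/-6)*R3:  [    0     0     1  |   1/2   1/6  -1/6 ]
R1 <- R1 - (3/4)*R3:  [    1     0     0  |  -3/8  -3/8   1/8 ]
R2 <- R2 - (1/2)*R3:  [     0      1      0  |  -1/12   1/12   1/12 ]
Right block of [I | A^{-1}] is the inverse:
[  -3/8  -3/8   1/8 ]
[ -1/12  1/12  1/12 ]
[   1/2   1/6  -1/6 ]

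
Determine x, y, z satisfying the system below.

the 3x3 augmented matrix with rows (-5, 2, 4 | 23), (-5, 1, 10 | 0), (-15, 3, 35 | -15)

Forward elimination on [A|b]:
R2 <- R2 - (1)*R1:  [   0   -1    6  -23 ]
R3 <- R3 - (3)*R1:  [   0   -3   23  -84 ]
R3 <- R3 - (3)*R2:  [   0    0    5  -15 ]
Row echelon form:
[ -5   2  4  |   23 ]
[  0  -1  6  |  -23 ]
[  0   0  5  |  -15 ]
Back-substitution:
z = (-15) / 5 = -3
y = (-23 - (6)*(-3)) / -1 = 5
x = (23 - (2)*(5) - (4)*(-3)) / -5 = -5

(-5, 5, -3)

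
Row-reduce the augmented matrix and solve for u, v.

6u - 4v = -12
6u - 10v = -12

Forward elimination on [A|b]:
R2 <- R2 - (1)*R1:  [  0  -6   0 ]
Row echelon form:
[ 6  -4  |  -12 ]
[ 0  -6  |    0 ]
Back-substitution:
v = (0) / -6 = 0
u = (-12 - (-4)*(0)) / 6 = -2

(-2, 0)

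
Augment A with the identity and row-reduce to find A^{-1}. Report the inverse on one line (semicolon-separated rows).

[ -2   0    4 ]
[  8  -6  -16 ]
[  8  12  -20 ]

inverse = [-13/2 -1 -1/2; -2/3 -1/6 0; -3 -1/2 -1/4]

Gauss-Jordan on [A | I]:
R1 <- (1/-2)*R1:  [    1     0    -2  |  -1/2     0     0 ]
R2 <- R2 - (8)*R1:  [  0  -6   0  |   4   1   0 ]
R3 <- R3 - (8)*R1:  [  0  12  -4  |   4   0   1 ]
R2 <- (1/-6)*R2:  [    0     1     0  |  -2/3  -1/6     0 ]
R3 <- R3 - (12)*R2:  [  0   0  -4  |  12   2   1 ]
R3 <- (1/-4)*R3:  [    0     0     1  |    -3  -1/2  -1/4 ]
R1 <- R1 - (-2)*R3:  [     1      0      0  |  -13/2     -1   -1/2 ]
Right block of [I | A^{-1}] is the inverse:
[ -13/2    -1  -1/2 ]
[  -2/3  -1/6     0 ]
[    -3  -1/2  -1/4 ]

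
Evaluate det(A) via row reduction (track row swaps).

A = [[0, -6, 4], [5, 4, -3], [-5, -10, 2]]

det(A) = -150

Forward elimination:
R1 <-> R2   (pivot in column 1 was zero)
[  5    4  -3 ]
[  0   -6   4 ]
[ -5  -10   2 ]
R3 <- R3 - (-1)*R1:  [  0  -6  -1 ]
R3 <- R3 - (1)*R2:  [  0   0  -5 ]
Upper-triangular form:
[ 5   4  -3 ]
[ 0  -6   4 ]
[ 0   0  -5 ]
det(A) = (-1)^1 * (5) * (-6) * (-5) = -150  (1 row swap -> sign -1)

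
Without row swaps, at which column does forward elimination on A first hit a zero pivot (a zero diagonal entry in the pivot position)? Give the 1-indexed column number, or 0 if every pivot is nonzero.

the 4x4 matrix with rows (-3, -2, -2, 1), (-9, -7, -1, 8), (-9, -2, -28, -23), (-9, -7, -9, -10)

first zero-pivot column = 0

Naive forward elimination:
R2 <- R2 - (3)*R1:  [  0  -1   5   5 ]
R3 <- R3 - (3)*R1:  [   0    4  -22  -26 ]
R4 <- R4 - (3)*R1:  [   0   -1   -3  -13 ]
R3 <- R3 - (-4)*R2:  [  0   0  -2  -6 ]
R4 <- R4 - (1)*R2:  [   0    0   -8  -18 ]
R4 <- R4 - (4)*R3:  [ 0  0  0  6 ]
All pivots nonzero; naive elimination completes without hitting a zero pivot.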